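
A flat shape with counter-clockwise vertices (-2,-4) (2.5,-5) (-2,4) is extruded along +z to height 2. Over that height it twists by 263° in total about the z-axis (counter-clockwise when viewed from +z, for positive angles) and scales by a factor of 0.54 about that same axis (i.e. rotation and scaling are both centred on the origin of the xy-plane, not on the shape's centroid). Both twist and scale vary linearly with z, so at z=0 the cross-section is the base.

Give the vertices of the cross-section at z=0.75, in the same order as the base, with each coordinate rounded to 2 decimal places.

t = z/height = 0.75/2 = 0.375
s = 1 + (scale-1)·z/height = 1 + (0.54-1)·0.75/2 = 0.827500
θ = twist·z/height = 263°·0.75/2 = 98.6250° = 1.721331 rad
cos θ = -0.149967, sin θ = 0.988691 (intermediates below are computed at full precision and shown rounded to 5 d.p.)
v1: (-2,-4) → rotate → (4.25470,-1.37752) → ×s → (3.52076,-1.13989) → (3.52,-1.14)
v2: (2.5,-5) → rotate → (4.56854,3.22156) → ×s → (3.78047,2.66584) → (3.78,2.67)
v3: (-2,4) → rotate → (-3.65483,-2.57725) → ×s → (-3.02437,-2.13267) → (-3.02,-2.13)

Cross-section at z=0.75: (3.52,-1.14) (3.78,2.67) (-3.02,-2.13)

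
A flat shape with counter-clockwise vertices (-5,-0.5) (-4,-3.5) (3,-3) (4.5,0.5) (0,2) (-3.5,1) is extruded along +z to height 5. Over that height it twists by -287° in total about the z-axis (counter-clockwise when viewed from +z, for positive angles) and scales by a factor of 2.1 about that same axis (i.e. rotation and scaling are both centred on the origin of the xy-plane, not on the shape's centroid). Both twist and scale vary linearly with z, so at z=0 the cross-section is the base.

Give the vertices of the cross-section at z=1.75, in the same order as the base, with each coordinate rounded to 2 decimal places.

t = z/height = 1.75/5 = 0.35
s = 1 + (scale-1)·z/height = 1 + (2.1-1)·1.75/5 = 1.385000
θ = twist·z/height = -287°·1.75/5 = -100.4500° = -1.753183 rad
cos θ = -0.181377, sin θ = -0.983414 (intermediates below are computed at full precision and shown rounded to 5 d.p.)
v1: (-5,-0.5) → rotate → (0.41518,5.00776) → ×s → (0.57502,6.93574) → (0.58,6.94)
v2: (-4,-3.5) → rotate → (-2.71644,4.56848) → ×s → (-3.76227,6.32734) → (-3.76,6.33)
v3: (3,-3) → rotate → (-3.49437,-2.40611) → ×s → (-4.83971,-3.33246) → (-4.84,-3.33)
v4: (4.5,0.5) → rotate → (-0.32449,-4.51605) → ×s → (-0.44942,-6.25473) → (-0.45,-6.25)
v5: (0,2) → rotate → (1.96683,-0.36275) → ×s → (2.72406,-0.50242) → (2.72,-0.50)
v6: (-3.5,1) → rotate → (1.61823,3.26057) → ×s → (2.24125,4.51589) → (2.24,4.52)

Cross-section at z=1.75: (0.58,6.94) (-3.76,6.33) (-4.84,-3.33) (-0.45,-6.25) (2.72,-0.50) (2.24,4.52)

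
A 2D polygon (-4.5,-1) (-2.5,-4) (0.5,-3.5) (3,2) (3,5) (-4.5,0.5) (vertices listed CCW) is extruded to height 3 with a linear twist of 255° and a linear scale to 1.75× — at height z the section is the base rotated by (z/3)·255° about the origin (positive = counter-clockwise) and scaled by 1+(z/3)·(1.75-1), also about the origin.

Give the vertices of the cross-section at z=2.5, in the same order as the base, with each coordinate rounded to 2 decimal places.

Cross-section at z=2.5: (5.29,5.30) (-0.07,7.66) (-3.74,4.36) (-2.37,-5.36) (0.25,-9.47) (6.60,3.24)

t = z/height = 2.5/3 = 0.833333
s = 1 + (scale-1)·z/height = 1 + (1.75-1)·2.5/3 = 1.625000
θ = twist·z/height = 255°·2.5/3 = 212.5000° = 3.708825 rad
cos θ = -0.843391, sin θ = -0.537300 (intermediates below are computed at full precision and shown rounded to 5 d.p.)
v1: (-4.5,-1) → rotate → (3.25796,3.26124) → ×s → (5.29419,5.29951) → (5.29,5.30)
v2: (-2.5,-4) → rotate → (-0.04072,4.71681) → ×s → (-0.06617,7.66482) → (-0.07,7.66)
v3: (0.5,-3.5) → rotate → (-2.30224,2.68322) → ×s → (-3.74115,4.36023) → (-3.74,4.36)
v4: (3,2) → rotate → (-1.45558,-3.29868) → ×s → (-2.36531,-5.36036) → (-2.37,-5.36)
v5: (3,5) → rotate → (0.15632,-5.82886) → ×s → (0.25403,-9.47189) → (0.25,-9.47)
v6: (-4.5,0.5) → rotate → (4.06391,1.99615) → ×s → (6.60386,3.24375) → (6.60,3.24)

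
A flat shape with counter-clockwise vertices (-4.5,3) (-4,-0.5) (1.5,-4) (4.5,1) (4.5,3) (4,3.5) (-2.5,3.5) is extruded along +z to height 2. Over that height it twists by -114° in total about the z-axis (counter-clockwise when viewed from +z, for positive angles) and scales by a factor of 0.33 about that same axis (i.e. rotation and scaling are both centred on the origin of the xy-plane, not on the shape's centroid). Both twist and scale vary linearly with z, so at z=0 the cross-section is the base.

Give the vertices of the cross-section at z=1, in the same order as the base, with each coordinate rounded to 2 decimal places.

t = z/height = 1/2 = 0.5
s = 1 + (scale-1)·z/height = 1 + (0.33-1)·1/2 = 0.665000
θ = twist·z/height = -114°·1/2 = -57.0000° = -0.994838 rad
cos θ = 0.544639, sin θ = -0.838671 (intermediates below are computed at full precision and shown rounded to 5 d.p.)
v1: (-4.5,3) → rotate → (0.06514,5.40793) → ×s → (0.04332,3.59628) → (0.04,3.60)
v2: (-4,-0.5) → rotate → (-2.59789,3.08236) → ×s → (-1.72760,2.04977) → (-1.73,2.05)
v3: (1.5,-4) → rotate → (-2.53772,-3.43656) → ×s → (-1.68759,-2.28531) → (-1.69,-2.29)
v4: (4.5,1) → rotate → (3.28955,-3.22938) → ×s → (2.18755,-2.14754) → (2.19,-2.15)
v5: (4.5,3) → rotate → (4.96689,-2.14010) → ×s → (3.30298,-1.42317) → (3.30,-1.42)
v6: (4,3.5) → rotate → (5.11390,-1.44845) → ×s → (3.40075,-0.96322) → (3.40,-0.96)
v7: (-2.5,3.5) → rotate → (1.57375,4.00291) → ×s → (1.04654,2.66194) → (1.05,2.66)

Cross-section at z=1: (0.04,3.60) (-1.73,2.05) (-1.69,-2.29) (2.19,-2.15) (3.30,-1.42) (3.40,-0.96) (1.05,2.66)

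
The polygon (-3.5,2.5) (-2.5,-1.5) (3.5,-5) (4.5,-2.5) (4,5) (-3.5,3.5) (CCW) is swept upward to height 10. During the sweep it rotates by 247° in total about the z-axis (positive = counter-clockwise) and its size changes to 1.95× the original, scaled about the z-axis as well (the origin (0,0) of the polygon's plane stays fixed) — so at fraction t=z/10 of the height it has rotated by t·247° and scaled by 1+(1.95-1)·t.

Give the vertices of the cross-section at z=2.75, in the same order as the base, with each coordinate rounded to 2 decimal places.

t = z/height = 2.75/10 = 0.275
s = 1 + (scale-1)·z/height = 1 + (1.95-1)·2.75/10 = 1.261250
θ = twist·z/height = 247°·2.75/10 = 67.9250° = 1.185515 rad
cos θ = 0.375820, sin θ = 0.926693 (intermediates below are computed at full precision and shown rounded to 5 d.p.)
v1: (-3.5,2.5) → rotate → (-3.63210,-2.30387) → ×s → (-4.58099,-2.90576) → (-4.58,-2.91)
v2: (-2.5,-1.5) → rotate → (0.45049,-2.88046) → ×s → (0.56818,-3.63298) → (0.57,-3.63)
v3: (3.5,-5) → rotate → (5.94883,1.36432) → ×s → (7.50297,1.72075) → (7.50,1.72)
v4: (4.5,-2.5) → rotate → (4.00792,3.23057) → ×s → (5.05499,4.07455) → (5.05,4.07)
v5: (4,5) → rotate → (-3.13018,5.58587) → ×s → (-3.94794,7.04518) → (-3.95,7.05)
v6: (-3.5,3.5) → rotate → (-4.55879,-1.92805) → ×s → (-5.74978,-2.43176) → (-5.75,-2.43)

Cross-section at z=2.75: (-4.58,-2.91) (0.57,-3.63) (7.50,1.72) (5.05,4.07) (-3.95,7.05) (-5.75,-2.43)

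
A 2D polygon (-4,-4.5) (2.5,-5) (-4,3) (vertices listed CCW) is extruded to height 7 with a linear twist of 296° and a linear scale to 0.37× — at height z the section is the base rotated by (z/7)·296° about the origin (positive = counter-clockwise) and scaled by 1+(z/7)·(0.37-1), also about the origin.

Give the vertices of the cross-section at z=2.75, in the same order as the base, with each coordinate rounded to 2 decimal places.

Cross-section at z=2.75: (4.37,-1.20) (2.54,3.35) (-0.69,-3.70)

t = z/height = 2.75/7 = 0.392857
s = 1 + (scale-1)·z/height = 1 + (0.37-1)·2.75/7 = 0.752500
θ = twist·z/height = 296°·2.75/7 = 116.2857° = 2.029569 rad
cos θ = -0.442848, sin θ = 0.896597 (intermediates below are computed at full precision and shown rounded to 5 d.p.)
v1: (-4,-4.5) → rotate → (5.80608,-1.59357) → ×s → (4.36907,-1.19916) → (4.37,-1.20)
v2: (2.5,-5) → rotate → (3.37587,4.45573) → ×s → (2.54034,3.35294) → (2.54,3.35)
v3: (-4,3) → rotate → (-0.91840,-4.91493) → ×s → (-0.69110,-3.69849) → (-0.69,-3.70)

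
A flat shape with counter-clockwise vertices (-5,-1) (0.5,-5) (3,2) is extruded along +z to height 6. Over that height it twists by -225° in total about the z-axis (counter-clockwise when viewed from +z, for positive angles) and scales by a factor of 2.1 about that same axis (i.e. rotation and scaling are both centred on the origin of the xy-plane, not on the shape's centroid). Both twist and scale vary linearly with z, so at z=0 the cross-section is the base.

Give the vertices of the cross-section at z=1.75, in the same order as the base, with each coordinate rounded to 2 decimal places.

Cross-section at z=1.75: (-3.93,5.47) (-5.74,-3.33) (4.04,-2.52)

t = z/height = 1.75/6 = 0.291667
s = 1 + (scale-1)·z/height = 1 + (2.1-1)·1.75/6 = 1.320833
θ = twist·z/height = -225°·1.75/6 = -65.6250° = -1.145372 rad
cos θ = 0.412707, sin θ = -0.910864 (intermediates below are computed at full precision and shown rounded to 5 d.p.)
v1: (-5,-1) → rotate → (-2.97440,4.14161) → ×s → (-3.92869,5.47038) → (-3.93,5.47)
v2: (0.5,-5) → rotate → (-4.34797,-2.51897) → ×s → (-5.74294,-3.32714) → (-5.74,-3.33)
v3: (3,2) → rotate → (3.05985,-1.90718) → ×s → (4.04155,-2.51906) → (4.04,-2.52)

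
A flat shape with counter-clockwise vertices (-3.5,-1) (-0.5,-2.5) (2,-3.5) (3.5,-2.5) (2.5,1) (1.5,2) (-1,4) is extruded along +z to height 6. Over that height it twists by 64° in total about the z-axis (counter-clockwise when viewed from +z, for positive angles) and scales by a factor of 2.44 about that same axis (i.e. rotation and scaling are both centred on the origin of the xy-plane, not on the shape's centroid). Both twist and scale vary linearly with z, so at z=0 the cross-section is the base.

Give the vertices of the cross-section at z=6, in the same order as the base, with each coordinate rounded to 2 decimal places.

t = z/height = 6/6 = 1
s = 1 + (scale-1)·z/height = 1 + (2.44-1)·6/6 = 2.440000
θ = twist·z/height = 64°·6/6 = 64.0000° = 1.117011 rad
cos θ = 0.438371, sin θ = 0.898794 (intermediates below are computed at full precision and shown rounded to 5 d.p.)
v1: (-3.5,-1) → rotate → (-0.63550,-3.58415) → ×s → (-1.55063,-8.74533) → (-1.55,-8.75)
v2: (-0.5,-2.5) → rotate → (2.02780,-1.54532) → ×s → (4.94783,-3.77059) → (4.95,-3.77)
v3: (2,-3.5) → rotate → (4.02252,0.26329) → ×s → (9.81495,0.64243) → (9.81,0.64)
v4: (3.5,-2.5) → rotate → (3.78128,2.04985) → ×s → (9.22633,5.00164) → (9.23,5.00)
v5: (2.5,1) → rotate → (0.19713,2.68536) → ×s → (0.48101,6.55227) → (0.48,6.55)
v6: (1.5,2) → rotate → (-1.14003,2.22493) → ×s → (-2.78168,5.42884) → (-2.78,5.43)
v7: (-1,4) → rotate → (-4.03355,0.85469) → ×s → (-9.84186,2.08544) → (-9.84,2.09)

Cross-section at z=6: (-1.55,-8.75) (4.95,-3.77) (9.81,0.64) (9.23,5.00) (0.48,6.55) (-2.78,5.43) (-9.84,2.09)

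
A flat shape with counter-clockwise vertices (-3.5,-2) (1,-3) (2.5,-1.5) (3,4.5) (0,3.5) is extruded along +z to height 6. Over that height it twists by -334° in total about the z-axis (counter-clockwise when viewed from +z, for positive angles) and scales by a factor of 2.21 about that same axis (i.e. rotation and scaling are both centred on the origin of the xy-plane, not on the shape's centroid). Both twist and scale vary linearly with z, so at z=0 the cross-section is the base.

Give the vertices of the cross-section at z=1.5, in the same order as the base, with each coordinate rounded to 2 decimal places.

Cross-section at z=1.5: (-3.10,4.23) (-3.73,-1.74) (-1.57,-3.46) (6.27,-3.22) (4.53,0.52)

t = z/height = 1.5/6 = 0.25
s = 1 + (scale-1)·z/height = 1 + (2.21-1)·1.5/6 = 1.302500
θ = twist·z/height = -334°·1.5/6 = -83.5000° = -1.457350 rad
cos θ = 0.113203, sin θ = -0.993572 (intermediates below are computed at full precision and shown rounded to 5 d.p.)
v1: (-3.5,-2) → rotate → (-2.38335,3.25110) → ×s → (-3.10432,4.23455) → (-3.10,4.23)
v2: (1,-3) → rotate → (-2.86751,-1.33318) → ×s → (-3.73493,-1.73647) → (-3.73,-1.74)
v3: (2.5,-1.5) → rotate → (-1.20735,-2.65373) → ×s → (-1.57257,-3.45649) → (-1.57,-3.46)
v4: (3,4.5) → rotate → (4.81068,-2.47130) → ×s → (6.26591,-3.21887) → (6.27,-3.22)
v5: (0,3.5) → rotate → (3.47750,0.39621) → ×s → (4.52945,0.51607) → (4.53,0.52)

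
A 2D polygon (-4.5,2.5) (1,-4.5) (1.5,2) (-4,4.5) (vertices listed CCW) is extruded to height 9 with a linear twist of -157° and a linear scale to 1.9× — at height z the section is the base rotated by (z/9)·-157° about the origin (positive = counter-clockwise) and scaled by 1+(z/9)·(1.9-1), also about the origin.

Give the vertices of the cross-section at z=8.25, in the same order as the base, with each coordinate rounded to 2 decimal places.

t = z/height = 8.25/9 = 0.916667
s = 1 + (scale-1)·z/height = 1 + (1.9-1)·8.25/9 = 1.825000
θ = twist·z/height = -157°·8.25/9 = -143.9167° = -2.511820 rad
cos θ = -0.808161, sin θ = -0.588961 (intermediates below are computed at full precision and shown rounded to 5 d.p.)
v1: (-4.5,2.5) → rotate → (5.10913,0.62992) → ×s → (9.32416,1.14961) → (9.32,1.15)
v2: (1,-4.5) → rotate → (-3.45849,3.04776) → ×s → (-6.31174,5.56217) → (-6.31,5.56)
v3: (1.5,2) → rotate → (-0.03432,-2.49976) → ×s → (-0.06263,-4.56207) → (-0.06,-4.56)
v4: (-4,4.5) → rotate → (5.88297,-1.28088) → ×s → (10.73642,-2.33761) → (10.74,-2.34)

Cross-section at z=8.25: (9.32,1.15) (-6.31,5.56) (-0.06,-4.56) (10.74,-2.34)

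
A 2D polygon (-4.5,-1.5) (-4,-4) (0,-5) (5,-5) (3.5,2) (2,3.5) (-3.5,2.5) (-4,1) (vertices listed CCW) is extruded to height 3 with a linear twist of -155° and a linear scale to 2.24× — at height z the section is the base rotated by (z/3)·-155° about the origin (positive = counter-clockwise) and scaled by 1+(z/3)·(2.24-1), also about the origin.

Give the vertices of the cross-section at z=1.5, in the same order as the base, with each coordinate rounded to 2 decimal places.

t = z/height = 1.5/3 = 0.5
s = 1 + (scale-1)·z/height = 1 + (2.24-1)·1.5/3 = 1.620000
θ = twist·z/height = -155°·1.5/3 = -77.5000° = -1.352630 rad
cos θ = 0.216440, sin θ = -0.976296 (intermediates below are computed at full precision and shown rounded to 5 d.p.)
v1: (-4.5,-1.5) → rotate → (-2.43842,4.06867) → ×s → (-3.95024,6.59125) → (-3.95,6.59)
v2: (-4,-4) → rotate → (-4.77094,3.03943) → ×s → (-7.72893,4.92387) → (-7.73,4.92)
v3: (0,-5) → rotate → (-4.88148,-1.08220) → ×s → (-7.90800,-1.75316) → (-7.91,-1.75)
v4: (5,-5) → rotate → (-3.79928,-5.96368) → ×s → (-6.15484,-9.66116) → (-6.15,-9.66)
v5: (3.5,2) → rotate → (2.71013,-2.98416) → ×s → (4.39041,-4.83433) → (4.39,-4.83)
v6: (2,3.5) → rotate → (3.84992,-1.19505) → ×s → (6.23686,-1.93599) → (6.24,-1.94)
v7: (-3.5,2.5) → rotate → (1.68320,3.95814) → ×s → (2.72679,6.41218) → (2.73,6.41)
v8: (-4,1) → rotate → (0.11054,4.12162) → ×s → (0.17907,6.67703) → (0.18,6.68)

Cross-section at z=1.5: (-3.95,6.59) (-7.73,4.92) (-7.91,-1.75) (-6.15,-9.66) (4.39,-4.83) (6.24,-1.94) (2.73,6.41) (0.18,6.68)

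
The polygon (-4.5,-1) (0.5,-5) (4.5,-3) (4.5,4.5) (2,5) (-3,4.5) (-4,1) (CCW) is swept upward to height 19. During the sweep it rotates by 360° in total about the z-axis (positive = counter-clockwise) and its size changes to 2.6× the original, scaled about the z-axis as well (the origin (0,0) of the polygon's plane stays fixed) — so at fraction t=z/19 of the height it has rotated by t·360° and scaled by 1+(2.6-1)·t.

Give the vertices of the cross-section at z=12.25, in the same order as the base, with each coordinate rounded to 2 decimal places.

Cross-section at z=12.25: (4.01,8.46) (-8.64,5.44) (-10.42,-3.47) (1.60,-12.83) (5.52,-9.45) (10.96,-0.81) (6.59,5.16)

t = z/height = 12.25/19 = 0.644737
s = 1 + (scale-1)·z/height = 1 + (2.6-1)·12.25/19 = 2.031579
θ = twist·z/height = 360°·12.25/19 = 232.1053° = 4.051001 rad
cos θ = -0.614213, sin θ = -0.789141 (intermediates below are computed at full precision and shown rounded to 5 d.p.)
v1: (-4.5,-1) → rotate → (1.97482,4.16535) → ×s → (4.01200,8.46223) → (4.01,8.46)
v2: (0.5,-5) → rotate → (-4.25281,2.67649) → ×s → (-8.63992,5.43751) → (-8.64,5.44)
v3: (4.5,-3) → rotate → (-5.13138,-1.70849) → ×s → (-10.42480,-3.47094) → (-10.42,-3.47)
v4: (4.5,4.5) → rotate → (0.78718,-6.31509) → ×s → (1.59921,-12.82960) → (1.60,-12.83)
v5: (2,5) → rotate → (2.71728,-4.64934) → ×s → (5.52036,-9.44551) → (5.52,-9.45)
v6: (-3,4.5) → rotate → (5.39377,-0.39654) → ×s → (10.95787,-0.80559) → (10.96,-0.81)
v7: (-4,1) → rotate → (3.24599,2.54235) → ×s → (6.59449,5.16498) → (6.59,5.16)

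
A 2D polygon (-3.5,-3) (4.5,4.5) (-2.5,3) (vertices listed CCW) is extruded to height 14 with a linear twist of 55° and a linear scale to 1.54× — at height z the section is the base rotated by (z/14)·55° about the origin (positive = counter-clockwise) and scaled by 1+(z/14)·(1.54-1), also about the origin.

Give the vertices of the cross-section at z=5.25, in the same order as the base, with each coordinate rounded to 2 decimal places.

Cross-section at z=5.25: (-2.67,-4.86) (3.16,6.97) (-4.08,2.32)

t = z/height = 5.25/14 = 0.375
s = 1 + (scale-1)·z/height = 1 + (1.54-1)·5.25/14 = 1.202500
θ = twist·z/height = 55°·5.25/14 = 20.6250° = 0.359974 rad
cos θ = 0.935906, sin θ = 0.352250 (intermediates below are computed at full precision and shown rounded to 5 d.p.)
v1: (-3.5,-3) → rotate → (-2.21892,-4.04059) → ×s → (-2.66825,-4.85881) → (-2.67,-4.86)
v2: (4.5,4.5) → rotate → (2.62645,5.79670) → ×s → (3.15831,6.97053) → (3.16,6.97)
v3: (-2.5,3) → rotate → (-3.39651,1.92709) → ×s → (-4.08431,2.31733) → (-4.08,2.32)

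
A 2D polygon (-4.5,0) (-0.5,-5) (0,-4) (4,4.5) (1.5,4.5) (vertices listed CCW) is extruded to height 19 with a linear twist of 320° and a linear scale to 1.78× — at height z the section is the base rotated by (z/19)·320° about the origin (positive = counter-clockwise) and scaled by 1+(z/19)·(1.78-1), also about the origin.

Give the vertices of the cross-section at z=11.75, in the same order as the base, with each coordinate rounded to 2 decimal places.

Cross-section at z=11.75: (6.35,2.05) (-1.57,7.28) (-1.82,5.64) (-3.59,-8.17) (-0.07,-7.03)

t = z/height = 11.75/19 = 0.618421
s = 1 + (scale-1)·z/height = 1 + (1.78-1)·11.75/19 = 1.482368
θ = twist·z/height = 320°·11.75/19 = 197.8947° = 3.453915 rad
cos θ = -0.951623, sin θ = -0.307269 (intermediates below are computed at full precision and shown rounded to 5 d.p.)
v1: (-4.5,0) → rotate → (4.28230,1.38271) → ×s → (6.34795,2.04969) → (6.35,2.05)
v2: (-0.5,-5) → rotate → (-1.06053,4.91175) → ×s → (-1.57210,7.28102) → (-1.57,7.28)
v3: (0,-4) → rotate → (-1.22908,3.80649) → ×s → (-1.82194,5.64262) → (-1.82,5.64)
v4: (4,4.5) → rotate → (-2.42378,-5.51138) → ×s → (-3.59293,-8.16989) → (-3.59,-8.17)
v5: (1.5,4.5) → rotate → (-0.04472,-4.74321) → ×s → (-0.06630,-7.03118) → (-0.07,-7.03)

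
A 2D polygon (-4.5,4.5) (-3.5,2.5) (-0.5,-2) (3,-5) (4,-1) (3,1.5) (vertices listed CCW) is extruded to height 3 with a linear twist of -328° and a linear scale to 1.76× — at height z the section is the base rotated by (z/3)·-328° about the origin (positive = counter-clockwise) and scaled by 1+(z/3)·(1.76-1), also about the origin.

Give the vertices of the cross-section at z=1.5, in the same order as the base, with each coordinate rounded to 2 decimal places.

t = z/height = 1.5/3 = 0.5
s = 1 + (scale-1)·z/height = 1 + (1.76-1)·1.5/3 = 1.380000
θ = twist·z/height = -328°·1.5/3 = -164.0000° = -2.862340 rad
cos θ = -0.961262, sin θ = -0.275637 (intermediates below are computed at full precision and shown rounded to 5 d.p.)
v1: (-4.5,4.5) → rotate → (5.56605,-3.08531) → ×s → (7.68114,-4.25773) → (7.68,-4.26)
v2: (-3.5,2.5) → rotate → (4.05351,-1.43842) → ×s → (5.59384,-1.98502) → (5.59,-1.99)
v3: (-0.5,-2) → rotate → (-0.07064,2.06034) → ×s → (-0.09749,2.84327) → (-0.10,2.84)
v4: (3,-5) → rotate → (-4.26197,3.97940) → ×s → (-5.88152,5.49157) → (-5.88,5.49)
v5: (4,-1) → rotate → (-4.12068,-0.14129) → ×s → (-5.68654,-0.19498) → (-5.69,-0.19)
v6: (3,1.5) → rotate → (-2.47033,-2.26880) → ×s → (-3.40905,-3.13095) → (-3.41,-3.13)

Cross-section at z=1.5: (7.68,-4.26) (5.59,-1.99) (-0.10,2.84) (-5.88,5.49) (-5.69,-0.19) (-3.41,-3.13)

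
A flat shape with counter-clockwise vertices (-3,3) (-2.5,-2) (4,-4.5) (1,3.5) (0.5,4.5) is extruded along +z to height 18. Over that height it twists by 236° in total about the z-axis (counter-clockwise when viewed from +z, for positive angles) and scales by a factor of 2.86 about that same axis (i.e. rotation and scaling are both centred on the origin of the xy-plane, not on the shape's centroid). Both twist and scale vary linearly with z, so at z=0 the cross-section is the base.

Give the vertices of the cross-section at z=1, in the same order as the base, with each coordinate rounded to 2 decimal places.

t = z/height = 1/18 = 0.0555556
s = 1 + (scale-1)·z/height = 1 + (2.86-1)·1/18 = 1.103333
θ = twist·z/height = 236°·1/18 = 13.1111° = 0.228832 rad
cos θ = 0.973932, sin θ = 0.226840 (intermediates below are computed at full precision and shown rounded to 5 d.p.)
v1: (-3,3) → rotate → (-3.60232,2.24128) → ×s → (-3.97456,2.47287) → (-3.97,2.47)
v2: (-2.5,-2) → rotate → (-1.98115,-2.51496) → ×s → (-2.18587,-2.77484) → (-2.19,-2.77)
v3: (4,-4.5) → rotate → (4.91651,-3.47533) → ×s → (5.42455,-3.83445) → (5.42,-3.83)
v4: (1,3.5) → rotate → (0.17999,3.63560) → ×s → (0.19859,4.01128) → (0.20,4.01)
v5: (0.5,4.5) → rotate → (-0.53381,4.49611) → ×s → (-0.58898,4.96071) → (-0.59,4.96)

Cross-section at z=1: (-3.97,2.47) (-2.19,-2.77) (5.42,-3.83) (0.20,4.01) (-0.59,4.96)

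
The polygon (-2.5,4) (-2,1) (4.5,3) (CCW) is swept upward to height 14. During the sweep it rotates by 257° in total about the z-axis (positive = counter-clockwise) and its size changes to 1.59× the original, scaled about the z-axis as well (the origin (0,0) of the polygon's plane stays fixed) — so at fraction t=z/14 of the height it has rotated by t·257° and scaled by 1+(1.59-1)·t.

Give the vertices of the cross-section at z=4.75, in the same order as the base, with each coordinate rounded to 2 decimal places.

Cross-section at z=4.75: (-4.94,-2.76) (-1.32,-2.34) (-3.33,5.57)

t = z/height = 4.75/14 = 0.339286
s = 1 + (scale-1)·z/height = 1 + (1.59-1)·4.75/14 = 1.200179
θ = twist·z/height = 257°·4.75/14 = 87.1964° = 1.521865 rad
cos θ = 0.048912, sin θ = 0.998803 (intermediates below are computed at full precision and shown rounded to 5 d.p.)
v1: (-2.5,4) → rotate → (-4.11749,-2.30136) → ×s → (-4.94173,-2.76204) → (-4.94,-2.76)
v2: (-2,1) → rotate → (-1.09663,-1.94869) → ×s → (-1.31615,-2.33878) → (-1.32,-2.34)
v3: (4.5,3) → rotate → (-2.77631,4.64135) → ×s → (-3.33206,5.57045) → (-3.33,5.57)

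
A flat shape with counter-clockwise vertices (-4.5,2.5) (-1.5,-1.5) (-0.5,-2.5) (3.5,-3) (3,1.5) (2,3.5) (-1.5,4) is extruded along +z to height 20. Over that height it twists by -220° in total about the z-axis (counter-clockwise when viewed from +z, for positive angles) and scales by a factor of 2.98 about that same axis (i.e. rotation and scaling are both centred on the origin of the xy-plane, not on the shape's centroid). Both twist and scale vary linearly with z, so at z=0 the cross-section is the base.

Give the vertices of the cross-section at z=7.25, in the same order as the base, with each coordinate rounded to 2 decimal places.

Cross-section at z=7.25: (2.85,8.37) (-2.99,2.08) (-4.38,0.08) (-4.00,-6.83) (3.45,-4.61) (6.53,-2.31) (6.30,3.76)

t = z/height = 7.25/20 = 0.3625
s = 1 + (scale-1)·z/height = 1 + (2.98-1)·7.25/20 = 1.717750
θ = twist·z/height = -220°·7.25/20 = -79.7500° = -1.391900 rad
cos θ = 0.177944, sin θ = -0.984041 (intermediates below are computed at full precision and shown rounded to 5 d.p.)
v1: (-4.5,2.5) → rotate → (1.65936,4.87304) → ×s → (2.85036,8.37067) → (2.85,8.37)
v2: (-1.5,-1.5) → rotate → (-1.74298,1.20915) → ×s → (-2.99400,2.07701) → (-2.99,2.08)
v3: (-0.5,-2.5) → rotate → (-2.54907,0.04716) → ×s → (-4.37867,0.08101) → (-4.38,0.08)
v4: (3.5,-3) → rotate → (-2.32932,-3.97797) → ×s → (-4.00119,-6.83316) → (-4.00,-6.83)
v5: (3,1.5) → rotate → (2.00989,-2.68521) → ×s → (3.45249,-4.61251) → (3.45,-4.61)
v6: (2,3.5) → rotate → (3.80003,-1.34528) → ×s → (6.52750,-2.31085) → (6.53,-2.31)
v7: (-1.5,4) → rotate → (3.66925,2.18784) → ×s → (6.30285,3.75815) → (6.30,3.76)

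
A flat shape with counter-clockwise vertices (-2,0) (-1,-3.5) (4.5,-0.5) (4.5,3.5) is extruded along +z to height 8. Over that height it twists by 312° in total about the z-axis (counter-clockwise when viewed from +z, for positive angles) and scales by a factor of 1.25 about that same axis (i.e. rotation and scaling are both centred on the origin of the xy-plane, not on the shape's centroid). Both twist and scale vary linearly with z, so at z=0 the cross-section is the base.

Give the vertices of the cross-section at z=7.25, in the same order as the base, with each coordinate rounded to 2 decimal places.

t = z/height = 7.25/8 = 0.90625
s = 1 + (scale-1)·z/height = 1 + (1.25-1)·7.25/8 = 1.226563
θ = twist·z/height = 312°·7.25/8 = 282.7500° = 4.934918 rad
cos θ = 0.220697, sin θ = -0.975342 (intermediates below are computed at full precision and shown rounded to 5 d.p.)
v1: (-2,0) → rotate → (-0.44139,1.95068) → ×s → (-0.54140,2.39264) → (-0.54,2.39)
v2: (-1,-3.5) → rotate → (-3.63440,0.20290) → ×s → (-4.45781,0.24887) → (-4.46,0.25)
v3: (4.5,-0.5) → rotate → (0.50547,-4.49939) → ×s → (0.61999,-5.51878) → (0.62,-5.52)
v4: (4.5,3.5) → rotate → (4.40684,-3.61660) → ×s → (5.40526,-4.43599) → (5.41,-4.44)

Cross-section at z=7.25: (-0.54,2.39) (-4.46,0.25) (0.62,-5.52) (5.41,-4.44)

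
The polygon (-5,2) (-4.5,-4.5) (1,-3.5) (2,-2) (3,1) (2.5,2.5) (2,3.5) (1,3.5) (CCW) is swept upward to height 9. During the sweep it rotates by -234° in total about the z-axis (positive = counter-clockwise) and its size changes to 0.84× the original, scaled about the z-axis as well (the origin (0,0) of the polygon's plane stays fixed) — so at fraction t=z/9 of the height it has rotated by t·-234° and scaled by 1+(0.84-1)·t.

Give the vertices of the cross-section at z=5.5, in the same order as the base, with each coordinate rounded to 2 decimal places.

Cross-section at z=5.5: (4.69,1.27) (0.80,5.69) (-2.62,1.98) (-2.53,0.36) (-1.62,-2.35) (-0.44,-3.16) (0.46,-3.61) (1.18,-3.06)

t = z/height = 5.5/9 = 0.611111
s = 1 + (scale-1)·z/height = 1 + (0.84-1)·5.5/9 = 0.902222
θ = twist·z/height = -234°·5.5/9 = -143.0000° = -2.495821 rad
cos θ = -0.798636, sin θ = -0.601815 (intermediates below are computed at full precision and shown rounded to 5 d.p.)
v1: (-5,2) → rotate → (5.19681,1.41180) → ×s → (4.68868,1.27376) → (4.69,1.27)
v2: (-4.5,-4.5) → rotate → (0.88569,6.30203) → ×s → (0.79909,5.68583) → (0.80,5.69)
v3: (1,-3.5) → rotate → (-2.90499,2.19341) → ×s → (-2.62094,1.97894) → (-2.62,1.98)
v4: (2,-2) → rotate → (-2.80090,0.39364) → ×s → (-2.52704,0.35515) → (-2.53,0.36)
v5: (3,1) → rotate → (-1.79409,-2.60408) → ×s → (-1.61867,-2.34946) → (-1.62,-2.35)
v6: (2.5,2.5) → rotate → (-0.49205,-3.50113) → ×s → (-0.44394,-3.15879) → (-0.44,-3.16)
v7: (2,3.5) → rotate → (0.50908,-3.99885) → ×s → (0.45930,-3.60786) → (0.46,-3.61)
v8: (1,3.5) → rotate → (1.30772,-3.39704) → ×s → (1.17985,-3.06488) → (1.18,-3.06)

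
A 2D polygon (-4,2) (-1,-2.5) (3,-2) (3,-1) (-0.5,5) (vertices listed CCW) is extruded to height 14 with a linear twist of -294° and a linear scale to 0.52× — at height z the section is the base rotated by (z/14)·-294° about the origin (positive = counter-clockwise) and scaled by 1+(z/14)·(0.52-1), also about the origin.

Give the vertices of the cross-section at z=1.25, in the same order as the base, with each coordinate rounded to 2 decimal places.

t = z/height = 1.25/14 = 0.0892857
s = 1 + (scale-1)·z/height = 1 + (0.52-1)·1.25/14 = 0.957143
θ = twist·z/height = -294°·1.25/14 = -26.2500° = -0.458149 rad
cos θ = 0.896873, sin θ = -0.442289 (intermediates below are computed at full precision and shown rounded to 5 d.p.)
v1: (-4,2) → rotate → (-2.70291,3.56290) → ×s → (-2.58707,3.41020) → (-2.59,3.41)
v2: (-1,-2.5) → rotate → (-2.00259,-1.79989) → ×s → (-1.91677,-1.72275) → (-1.92,-1.72)
v3: (3,-2) → rotate → (1.80604,-3.12061) → ×s → (1.72864,-2.98687) → (1.73,-2.99)
v4: (3,-1) → rotate → (2.24833,-2.22374) → ×s → (2.15197,-2.12844) → (2.15,-2.13)
v5: (-0.5,5) → rotate → (1.76301,4.70551) → ×s → (1.68745,4.50384) → (1.69,4.50)

Cross-section at z=1.25: (-2.59,3.41) (-1.92,-1.72) (1.73,-2.99) (2.15,-2.13) (1.69,4.50)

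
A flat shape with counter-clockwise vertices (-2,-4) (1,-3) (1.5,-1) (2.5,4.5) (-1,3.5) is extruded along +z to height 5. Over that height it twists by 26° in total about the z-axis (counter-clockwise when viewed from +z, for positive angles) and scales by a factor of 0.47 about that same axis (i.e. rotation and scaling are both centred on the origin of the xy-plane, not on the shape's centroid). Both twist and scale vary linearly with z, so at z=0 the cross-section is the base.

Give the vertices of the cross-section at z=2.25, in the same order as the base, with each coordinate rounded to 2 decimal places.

t = z/height = 2.25/5 = 0.45
s = 1 + (scale-1)·z/height = 1 + (0.47-1)·2.25/5 = 0.761500
θ = twist·z/height = 26°·2.25/5 = 11.7000° = 0.204204 rad
cos θ = 0.979223, sin θ = 0.202787 (intermediates below are computed at full precision and shown rounded to 5 d.p.)
v1: (-2,-4) → rotate → (-1.14730,-4.32247) → ×s → (-0.87367,-3.29156) → (-0.87,-3.29)
v2: (1,-3) → rotate → (1.58758,-2.73488) → ×s → (1.20895,-2.08261) → (1.21,-2.08)
v3: (1.5,-1) → rotate → (1.67162,-0.67504) → ×s → (1.27294,-0.51404) → (1.27,-0.51)
v4: (2.5,4.5) → rotate → (1.53551,4.91347) → ×s → (1.16929,3.74161) → (1.17,3.74)
v5: (-1,3.5) → rotate → (-1.68898,3.22449) → ×s → (-1.28616,2.45545) → (-1.29,2.46)

Cross-section at z=2.25: (-0.87,-3.29) (1.21,-2.08) (1.27,-0.51) (1.17,3.74) (-1.29,2.46)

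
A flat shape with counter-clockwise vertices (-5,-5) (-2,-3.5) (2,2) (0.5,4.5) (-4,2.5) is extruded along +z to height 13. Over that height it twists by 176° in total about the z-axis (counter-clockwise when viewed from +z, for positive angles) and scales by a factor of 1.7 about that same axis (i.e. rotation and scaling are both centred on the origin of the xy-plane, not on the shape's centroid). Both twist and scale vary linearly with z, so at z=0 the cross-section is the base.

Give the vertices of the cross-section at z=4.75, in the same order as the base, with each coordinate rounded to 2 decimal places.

Cross-section at z=4.75: (2.94,-8.38) (2.87,-4.17) (-1.17,3.35) (-4.82,3.02) (-5.01,-3.17)

t = z/height = 4.75/13 = 0.365385
s = 1 + (scale-1)·z/height = 1 + (1.7-1)·4.75/13 = 1.255769
θ = twist·z/height = 176°·4.75/13 = 64.3077° = 1.122381 rad
cos θ = 0.433538, sin θ = 0.901135 (intermediates below are computed at full precision and shown rounded to 5 d.p.)
v1: (-5,-5) → rotate → (2.33799,-6.67337) → ×s → (2.93597,-8.38021) → (2.94,-8.38)
v2: (-2,-3.5) → rotate → (2.28690,-3.31965) → ×s → (2.87182,-4.16872) → (2.87,-4.17)
v3: (2,2) → rotate → (-0.93519,2.66935) → ×s → (-1.17439,3.35208) → (-1.17,3.35)
v4: (0.5,4.5) → rotate → (-3.83834,2.40149) → ×s → (-4.82007,3.01572) → (-4.82,3.02)
v5: (-4,2.5) → rotate → (-3.98699,-2.52070) → ×s → (-5.00674,-3.16541) → (-5.01,-3.17)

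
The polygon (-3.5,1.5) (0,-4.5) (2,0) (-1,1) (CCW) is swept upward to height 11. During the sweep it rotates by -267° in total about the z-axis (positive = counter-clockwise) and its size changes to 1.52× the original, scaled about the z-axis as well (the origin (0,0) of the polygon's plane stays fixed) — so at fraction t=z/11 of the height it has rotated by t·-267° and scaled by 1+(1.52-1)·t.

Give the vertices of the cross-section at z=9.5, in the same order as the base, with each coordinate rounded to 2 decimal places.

Cross-section at z=9.5: (1.54,-5.30) (5.04,4.14) (-1.84,2.24) (-0.20,-2.04)

t = z/height = 9.5/11 = 0.863636
s = 1 + (scale-1)·z/height = 1 + (1.52-1)·9.5/11 = 1.449091
θ = twist·z/height = -267°·9.5/11 = -230.5909° = -4.024571 rad
cos θ = -0.634853, sin θ = 0.772633 (intermediates below are computed at full precision and shown rounded to 5 d.p.)
v1: (-3.5,1.5) → rotate → (1.06304,-3.65649) → ×s → (1.54044,-5.29859) → (1.54,-5.30)
v2: (0,-4.5) → rotate → (3.47685,2.85684) → ×s → (5.03827,4.13982) → (5.04,4.14)
v3: (2,0) → rotate → (-1.26971,1.54527) → ×s → (-1.83992,2.23923) → (-1.84,2.24)
v4: (-1,1) → rotate → (-0.13778,-1.40749) → ×s → (-0.19966,-2.03958) → (-0.20,-2.04)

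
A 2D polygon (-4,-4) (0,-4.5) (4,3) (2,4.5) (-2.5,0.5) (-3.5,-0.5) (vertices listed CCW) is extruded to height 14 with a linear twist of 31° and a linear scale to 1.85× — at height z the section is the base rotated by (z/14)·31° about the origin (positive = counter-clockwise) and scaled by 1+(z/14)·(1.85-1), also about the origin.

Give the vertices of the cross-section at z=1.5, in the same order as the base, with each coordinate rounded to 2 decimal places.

t = z/height = 1.5/14 = 0.107143
s = 1 + (scale-1)·z/height = 1 + (1.85-1)·1.5/14 = 1.091071
θ = twist·z/height = 31°·1.5/14 = 3.3214° = 0.057970 rad
cos θ = 0.998320, sin θ = 0.057937 (intermediates below are computed at full precision and shown rounded to 5 d.p.)
v1: (-4,-4) → rotate → (-3.76153,-4.22503) → ×s → (-4.10410,-4.60981) → (-4.10,-4.61)
v2: (0,-4.5) → rotate → (0.26072,-4.49244) → ×s → (0.28446,-4.90157) → (0.28,-4.90)
v3: (4,3) → rotate → (3.81947,3.22671) → ×s → (4.16731,3.52057) → (4.17,3.52)
v4: (2,4.5) → rotate → (1.73592,4.60832) → ×s → (1.89402,5.02800) → (1.89,5.03)
v5: (-2.5,0.5) → rotate → (-2.52477,0.35432) → ×s → (-2.75470,0.38658) → (-2.75,0.39)
v6: (-3.5,-0.5) → rotate → (-3.46515,-0.70194) → ×s → (-3.78073,-0.76587) → (-3.78,-0.77)

Cross-section at z=1.5: (-4.10,-4.61) (0.28,-4.90) (4.17,3.52) (1.89,5.03) (-2.75,0.39) (-3.78,-0.77)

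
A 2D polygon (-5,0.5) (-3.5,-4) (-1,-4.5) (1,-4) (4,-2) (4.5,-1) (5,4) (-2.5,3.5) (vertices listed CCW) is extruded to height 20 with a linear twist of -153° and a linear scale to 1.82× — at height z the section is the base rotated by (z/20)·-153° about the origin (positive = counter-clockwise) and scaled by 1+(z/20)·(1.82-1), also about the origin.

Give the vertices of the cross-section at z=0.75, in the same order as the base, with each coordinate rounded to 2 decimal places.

t = z/height = 0.75/20 = 0.0375
s = 1 + (scale-1)·z/height = 1 + (1.82-1)·0.75/20 = 1.030750
θ = twist·z/height = -153°·0.75/20 = -5.7375° = -0.100138 rad
cos θ = 0.994990, sin θ = -0.099971 (intermediates below are computed at full precision and shown rounded to 5 d.p.)
v1: (-5,0.5) → rotate → (-4.92497,0.99735) → ×s → (-5.07641,1.02802) → (-5.08,1.03)
v2: (-3.5,-4) → rotate → (-3.88235,-3.63006) → ×s → (-4.00173,-3.74169) → (-4.00,-3.74)
v3: (-1,-4.5) → rotate → (-1.44486,-4.37749) → ×s → (-1.48929,-4.51209) → (-1.49,-4.51)
v4: (1,-4) → rotate → (0.59511,-4.07993) → ×s → (0.61341,-4.20539) → (0.61,-4.21)
v5: (4,-2) → rotate → (3.78002,-2.38986) → ×s → (3.89626,-2.46335) → (3.90,-2.46)
v6: (4.5,-1) → rotate → (4.37749,-1.44486) → ×s → (4.51209,-1.48929) → (4.51,-1.49)
v7: (5,4) → rotate → (5.37484,3.48011) → ×s → (5.54011,3.58712) → (5.54,3.59)
v8: (-2.5,3.5) → rotate → (-2.13758,3.73239) → ×s → (-2.20331,3.84716) → (-2.20,3.85)

Cross-section at z=0.75: (-5.08,1.03) (-4.00,-3.74) (-1.49,-4.51) (0.61,-4.21) (3.90,-2.46) (4.51,-1.49) (5.54,3.59) (-2.20,3.85)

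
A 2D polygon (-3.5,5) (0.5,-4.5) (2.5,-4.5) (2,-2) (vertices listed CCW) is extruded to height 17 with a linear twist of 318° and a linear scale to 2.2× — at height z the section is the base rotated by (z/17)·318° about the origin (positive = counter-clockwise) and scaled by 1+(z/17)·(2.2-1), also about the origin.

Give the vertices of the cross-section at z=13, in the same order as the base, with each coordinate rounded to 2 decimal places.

t = z/height = 13/17 = 0.764706
s = 1 + (scale-1)·z/height = 1 + (2.2-1)·13/17 = 1.917647
θ = twist·z/height = 318°·13/17 = 243.1765° = 4.244230 rad
cos θ = -0.451244, sin θ = -0.892401 (intermediates below are computed at full precision and shown rounded to 5 d.p.)
v1: (-3.5,5) → rotate → (6.04136,0.86718) → ×s → (11.58519,1.66295) → (11.59,1.66)
v2: (0.5,-4.5) → rotate → (-4.24142,1.58440) → ×s → (-8.13356,3.03832) → (-8.13,3.04)
v3: (2.5,-4.5) → rotate → (-5.14391,-0.20040) → ×s → (-9.86421,-0.38430) → (-9.86,-0.38)
v4: (2,-2) → rotate → (-2.68729,-0.88231) → ×s → (-5.15327,-1.69197) → (-5.15,-1.69)

Cross-section at z=13: (11.59,1.66) (-8.13,3.04) (-9.86,-0.38) (-5.15,-1.69)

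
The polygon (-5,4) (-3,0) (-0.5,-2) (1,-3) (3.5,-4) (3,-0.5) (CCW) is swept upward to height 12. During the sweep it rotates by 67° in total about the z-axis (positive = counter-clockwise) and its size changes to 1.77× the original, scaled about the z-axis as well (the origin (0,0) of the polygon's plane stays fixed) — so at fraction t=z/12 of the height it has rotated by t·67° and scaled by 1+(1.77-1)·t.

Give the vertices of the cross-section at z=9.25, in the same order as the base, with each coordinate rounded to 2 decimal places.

Cross-section at z=9.25: (-9.94,-2.29) (-2.97,-3.75) (2.00,-2.60) (4.74,-1.72) (8.46,0.42) (3.59,3.25)

t = z/height = 9.25/12 = 0.770833
s = 1 + (scale-1)·z/height = 1 + (1.77-1)·9.25/12 = 1.593542
θ = twist·z/height = 67°·9.25/12 = 51.6458° = 0.901390 rad
cos θ = 0.620521, sin θ = 0.784190 (intermediates below are computed at full precision and shown rounded to 5 d.p.)
v1: (-5,4) → rotate → (-6.23936,-1.43887) → ×s → (-9.94269,-2.29290) → (-9.94,-2.29)
v2: (-3,0) → rotate → (-1.86156,-2.35257) → ×s → (-2.96648,-3.74892) → (-2.97,-3.75)
v3: (-0.5,-2) → rotate → (1.25812,-1.63314) → ×s → (2.00487,-2.60247) → (2.00,-2.60)
v4: (1,-3) → rotate → (2.97309,-1.07737) → ×s → (4.73774,-1.71684) → (4.74,-1.72)
v5: (3.5,-4) → rotate → (5.30858,0.26258) → ×s → (8.45945,0.41844) → (8.46,0.42)
v6: (3,-0.5) → rotate → (2.25366,2.04231) → ×s → (3.59130,3.25451) → (3.59,3.25)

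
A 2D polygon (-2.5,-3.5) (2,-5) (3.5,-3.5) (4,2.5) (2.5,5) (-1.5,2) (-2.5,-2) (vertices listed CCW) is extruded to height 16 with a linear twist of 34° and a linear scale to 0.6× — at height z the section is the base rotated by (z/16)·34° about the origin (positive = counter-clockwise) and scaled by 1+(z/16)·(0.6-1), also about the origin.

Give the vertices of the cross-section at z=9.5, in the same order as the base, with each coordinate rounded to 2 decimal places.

t = z/height = 9.5/16 = 0.59375
s = 1 + (scale-1)·z/height = 1 + (0.6-1)·9.5/16 = 0.762500
θ = twist·z/height = 34°·9.5/16 = 20.1875° = 0.352338 rad
cos θ = 0.938568, sin θ = 0.345093 (intermediates below are computed at full precision and shown rounded to 5 d.p.)
v1: (-2.5,-3.5) → rotate → (-1.13859,-4.14772) → ×s → (-0.86818,-3.16264) → (-0.87,-3.16)
v2: (2,-5) → rotate → (3.60260,-4.00265) → ×s → (2.74699,-3.05202) → (2.75,-3.05)
v3: (3.5,-3.5) → rotate → (4.49282,-2.07716) → ×s → (3.42577,-1.58384) → (3.43,-1.58)
v4: (4,2.5) → rotate → (2.89154,3.72679) → ×s → (2.20480,2.84168) → (2.20,2.84)
v5: (2.5,5) → rotate → (0.62095,5.55558) → ×s → (0.47348,4.23613) → (0.47,4.24)
v6: (-1.5,2) → rotate → (-2.09804,1.35950) → ×s → (-1.59976,1.03662) → (-1.60,1.04)
v7: (-2.5,-2) → rotate → (-1.65623,-2.73987) → ×s → (-1.26288,-2.08915) → (-1.26,-2.09)

Cross-section at z=9.5: (-0.87,-3.16) (2.75,-3.05) (3.43,-1.58) (2.20,2.84) (0.47,4.24) (-1.60,1.04) (-1.26,-2.09)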